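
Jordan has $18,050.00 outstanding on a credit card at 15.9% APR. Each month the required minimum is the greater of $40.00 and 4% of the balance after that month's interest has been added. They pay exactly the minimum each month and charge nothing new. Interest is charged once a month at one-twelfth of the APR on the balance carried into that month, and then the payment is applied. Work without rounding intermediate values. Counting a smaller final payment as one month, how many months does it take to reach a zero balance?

136 months

Monthly rate r = 15.9%/12 = 1.325% = 0.01325.
While 4% of the post-interest balance exceeds $40.00, each month B ← (B·(1+r))·(1 − 0.04), i.e. B shrinks by the factor (1+r)·0.96 = 0.97272.
This holds for months 1–106. Entering month 107 the balance is $962.03; 4% of the post-interest balance is now below $40.00, so the flat $40.00 minimum applies from here.
From month 107 a fixed $40.00 at rate r clears $962.03 in 30 more payments. Total: 106 + 30 = 136 months.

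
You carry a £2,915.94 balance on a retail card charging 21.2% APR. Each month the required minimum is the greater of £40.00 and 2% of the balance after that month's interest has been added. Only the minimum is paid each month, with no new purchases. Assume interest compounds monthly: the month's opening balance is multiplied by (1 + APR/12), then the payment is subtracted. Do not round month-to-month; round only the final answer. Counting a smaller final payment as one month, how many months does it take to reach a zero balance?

263 months

Monthly rate r = 21.2%/12 = 1.76667% = 0.0176667.
While 2% of the post-interest balance exceeds £40.00, each month B ← (B·(1+r))·(1 − 0.02), i.e. B shrinks by the factor (1+r)·0.98 = 0.99731.
This holds for months 1–147. Entering month 148 the balance is £1,963.48; 2% of the post-interest balance is now below £40.00, so the flat £40.00 minimum applies from here.
From month 148 a fixed £40.00 at rate r clears £1,963.48 in 116 more payments. Total: 147 + 116 = 263 months.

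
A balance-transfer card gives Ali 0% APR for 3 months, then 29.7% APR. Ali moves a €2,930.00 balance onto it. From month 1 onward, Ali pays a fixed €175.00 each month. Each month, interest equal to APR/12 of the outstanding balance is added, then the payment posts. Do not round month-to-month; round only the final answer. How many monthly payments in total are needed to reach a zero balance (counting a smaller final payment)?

21 payments

Promo months 1–3 at r₀ = 0%/12 = 0; months 4+ at r₁ = 29.7%/12 = 0.02475.
After month 3 (no interest yet): B = €2,930.00 − 3·€175.00 = €2,405.00.
Then at r₁ with €175.00/mo: n₂ = −ln(1 − r₁·B/P)/ln(1+r₁) ≈ 17.00 → 18 more payments.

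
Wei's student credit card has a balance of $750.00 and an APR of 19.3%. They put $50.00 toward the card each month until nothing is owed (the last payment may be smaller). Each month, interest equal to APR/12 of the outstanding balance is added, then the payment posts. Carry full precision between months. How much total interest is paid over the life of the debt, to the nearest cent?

$115.26

Monthly rate r = 19.3%/12 = 1.60833% = 0.0160833.
Payoff takes n = ⌈−ln(1 − rB₀/P)/ln(1+r)⌉ = ⌈17.303⌉ = 18 payments; the last is $15.26.
Total paid = 17·$50.00 + $15.26 = $865.26.
Total interest = total paid − principal = $865.26 − $750.00 = $115.26.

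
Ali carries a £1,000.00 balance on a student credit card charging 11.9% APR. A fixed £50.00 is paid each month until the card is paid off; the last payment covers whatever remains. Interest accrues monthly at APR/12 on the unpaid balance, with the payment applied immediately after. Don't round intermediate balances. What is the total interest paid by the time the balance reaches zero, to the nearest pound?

£120

Monthly rate r = 11.9%/12 = 0.991667% = 0.00991667.
Payoff takes n = ⌈−ln(1 − rB₀/P)/ln(1+r)⌉ = ⌈22.402⌉ = 23 payments; the last is £20.18.
Total paid = 22·£50.00 + £20.18 = £1,120.18.
Total interest = total paid − principal = £1,120.18 − £1,000.00 = £120.18.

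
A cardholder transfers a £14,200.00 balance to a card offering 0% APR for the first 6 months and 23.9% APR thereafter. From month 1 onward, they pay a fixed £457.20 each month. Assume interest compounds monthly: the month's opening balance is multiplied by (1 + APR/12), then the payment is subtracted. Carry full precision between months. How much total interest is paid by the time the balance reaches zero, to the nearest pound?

Promo months 1–6 at r₀ = 0%/12 = 0; months 7+ at r₁ = 23.9%/12 = 0.0199167.
After month 6 (no interest yet): B = £14,200.00 − 6·£457.20 = £11,456.80.
Then at r₁ with £457.20/mo: n₂ = −ln(1 − r₁·B/P)/ln(1+r₁) ≈ 35.06 → 36 more payments.
Total paid = 41·£457.20 + £25.38 = £18,770.58; interest = £18,770.58 − £14,200.00 = £4,570.58.

£4,571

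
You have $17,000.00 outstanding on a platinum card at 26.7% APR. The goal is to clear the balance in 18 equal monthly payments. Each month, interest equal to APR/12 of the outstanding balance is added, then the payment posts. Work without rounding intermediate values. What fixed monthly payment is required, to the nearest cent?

$1,156.49

Monthly rate r = 26.7%/12 = 2.225% = 0.02225.
Level-payment amortization: P = B₀·r / (1 − (1+r)^(−n)) = 17000.00·0.02225 / (1 − 1.02225^(−18)).
Denominator 1 − (1+r)^(−18) = 0.327066957.
P = 378.25 / 0.327066957 ≈ 1156.49.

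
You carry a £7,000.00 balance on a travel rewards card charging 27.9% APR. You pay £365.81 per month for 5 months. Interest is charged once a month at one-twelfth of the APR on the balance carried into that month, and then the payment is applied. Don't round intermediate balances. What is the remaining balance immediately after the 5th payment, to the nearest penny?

Monthly rate r = 27.9%/12 = 2.325% = 0.02325.
Each month: B ← B·(1+r) − £365.81.
Month 1: interest £162.75; balance after payment £6,796.94.
Month 2: interest £158.03; balance after payment £6,589.16.
Month 3: interest £153.20; balance after payment £6,376.55.
Month 4: interest £148.25; balance after payment £6,158.99.
Month 5: interest £143.20; balance after payment £5,936.38.

£5,936.38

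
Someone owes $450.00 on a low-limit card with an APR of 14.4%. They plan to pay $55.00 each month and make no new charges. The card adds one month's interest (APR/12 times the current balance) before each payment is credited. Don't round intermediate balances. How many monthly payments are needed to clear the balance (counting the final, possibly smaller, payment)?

Monthly rate r = 14.4%/12 = 1.2% = 0.012.
Recurrence: B ← B·(1+r) − $55.00.
Month 1: interest $5.40; balance after payment $400.40.
Month 2: interest $4.80; balance after payment $350.20.
Closed form: n = −ln(1 − rB₀/P)/ln(1+r) = −ln(0.90182)/ln(1.012) ≈ 8.663, so the balance reaches zero during payment 9.

9 payments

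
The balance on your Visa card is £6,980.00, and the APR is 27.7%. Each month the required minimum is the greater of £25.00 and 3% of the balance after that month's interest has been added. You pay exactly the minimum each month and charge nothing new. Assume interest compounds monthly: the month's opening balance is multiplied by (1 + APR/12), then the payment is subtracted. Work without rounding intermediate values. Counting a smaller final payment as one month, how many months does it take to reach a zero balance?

Monthly rate r = 27.7%/12 = 2.30833% = 0.0230833.
While 3% of the post-interest balance exceeds £25.00, each month B ← (B·(1+r))·(1 − 0.03), i.e. B shrinks by the factor (1+r)·0.97 = 0.99239.
This holds for months 1–282. Entering month 283 the balance is £809.82; 3% of the post-interest balance is now below £25.00, so the flat £25.00 minimum applies from here.
From month 283 a fixed £25.00 at rate r clears £809.82 in 61 more payments. Total: 282 + 61 = 343 months.

343 months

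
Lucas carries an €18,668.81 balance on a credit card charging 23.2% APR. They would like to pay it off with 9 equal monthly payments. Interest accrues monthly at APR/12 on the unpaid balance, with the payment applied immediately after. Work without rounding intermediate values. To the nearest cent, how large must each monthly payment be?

€2,279.95

Monthly rate r = 23.2%/12 = 1.93333% = 0.0193333.
Level-payment amortization: P = B₀·r / (1 − (1+r)^(−n)) = 18668.81·0.0193333 / (1 − 1.01933^(−9)).
Denominator 1 − (1+r)^(−9) = 0.15830652.
P = 360.93 / 0.15830652 ≈ 2279.95.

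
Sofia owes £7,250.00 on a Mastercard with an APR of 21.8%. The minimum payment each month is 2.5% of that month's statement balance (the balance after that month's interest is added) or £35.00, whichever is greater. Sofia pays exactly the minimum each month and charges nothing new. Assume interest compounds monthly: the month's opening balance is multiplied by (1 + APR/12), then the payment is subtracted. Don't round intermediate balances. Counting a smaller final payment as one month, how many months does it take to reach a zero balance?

Monthly rate r = 21.8%/12 = 1.81667% = 0.0181667.
While 2.5% of the post-interest balance exceeds £35.00, each month B ← (B·(1+r))·(1 − 0.025), i.e. B shrinks by the factor (1+r)·0.975 = 0.99271.
This holds for months 1–228. Entering month 229 the balance is £1,368.02; 2.5% of the post-interest balance is now below £35.00, so the flat £35.00 minimum applies from here.
From month 229 a fixed £35.00 at rate r clears £1,368.02 in 69 more payments. Total: 228 + 69 = 297 months.

297 months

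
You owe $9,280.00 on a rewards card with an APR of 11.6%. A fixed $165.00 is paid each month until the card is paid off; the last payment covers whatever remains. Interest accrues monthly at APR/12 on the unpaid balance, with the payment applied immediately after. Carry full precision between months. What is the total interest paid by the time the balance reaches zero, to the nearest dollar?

Monthly rate r = 11.6%/12 = 0.966667% = 0.00966667.
Payoff takes n = ⌈−ln(1 − rB₀/P)/ln(1+r)⌉ = ⌈81.552⌉ = 82 payments; the last is $91.34.
Total paid = 81·$165.00 + $91.34 = $13,456.34.
Total interest = total paid − principal = $13,456.34 − $9,280.00 = $4,176.34.

$4,176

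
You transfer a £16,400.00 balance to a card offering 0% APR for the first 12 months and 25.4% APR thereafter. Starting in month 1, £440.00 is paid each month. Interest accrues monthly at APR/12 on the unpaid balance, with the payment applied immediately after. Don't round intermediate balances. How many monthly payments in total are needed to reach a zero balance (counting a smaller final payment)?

49 payments

Promo months 1–12 at r₀ = 0%/12 = 0; months 13+ at r₁ = 25.4%/12 = 0.0211667.
After month 12 (no interest yet): B = £16,400.00 − 12·£440.00 = £11,120.00.
Then at r₁ with £440.00/mo: n₂ = −ln(1 − r₁·B/P)/ln(1+r₁) ≈ 36.55 → 37 more payments.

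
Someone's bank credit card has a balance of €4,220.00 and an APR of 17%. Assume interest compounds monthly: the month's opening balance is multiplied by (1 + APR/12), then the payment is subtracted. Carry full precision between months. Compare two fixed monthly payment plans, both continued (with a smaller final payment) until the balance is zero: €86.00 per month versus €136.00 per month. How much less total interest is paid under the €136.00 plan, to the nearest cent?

€1,664.15

Monthly rate r = 17%/12 = 1.41667% = 0.0141667.
At €86.00/mo: n = ⌈−ln(1 − rB₀/P)/ln(1+r)⌉ = 85 payments (last €38.68); total interest = total paid − €4,220.00 = €3,042.68.
At €136.00/mo: 42 payments (last €22.53); total interest €1,378.53.
Interest saved = €3,042.68 − €1,378.53 = €1,664.15.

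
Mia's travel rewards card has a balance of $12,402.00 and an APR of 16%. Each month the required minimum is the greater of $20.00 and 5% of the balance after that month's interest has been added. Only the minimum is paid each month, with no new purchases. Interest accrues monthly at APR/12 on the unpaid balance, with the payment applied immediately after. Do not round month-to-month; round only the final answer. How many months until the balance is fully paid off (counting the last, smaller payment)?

114 months

Monthly rate r = 16%/12 = 1.33333% = 0.0133333.
While 5% of the post-interest balance exceeds $20.00, each month B ← (B·(1+r))·(1 − 0.05), i.e. B shrinks by the factor (1+r)·0.95 = 0.96267.
This holds for months 1–91. Entering month 92 the balance is $388.87; 5% of the post-interest balance is now below $20.00, so the flat $20.00 minimum applies from here.
From month 92 a fixed $20.00 at rate r clears $388.87 in 23 more payments. Total: 91 + 23 = 114 months.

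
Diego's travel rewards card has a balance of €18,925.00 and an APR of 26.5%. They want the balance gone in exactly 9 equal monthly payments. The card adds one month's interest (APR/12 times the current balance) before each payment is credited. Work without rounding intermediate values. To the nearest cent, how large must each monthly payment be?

€2,341.72

Monthly rate r = 26.5%/12 = 2.20833% = 0.0220833.
Level-payment amortization: P = B₀·r / (1 − (1+r)^(−n)) = 18925.00·0.0220833 / (1 − 1.02208^(−9)).
Denominator 1 − (1+r)^(−9) = 0.178470351.
P = 417.927 / 0.178470351 ≈ 2341.72.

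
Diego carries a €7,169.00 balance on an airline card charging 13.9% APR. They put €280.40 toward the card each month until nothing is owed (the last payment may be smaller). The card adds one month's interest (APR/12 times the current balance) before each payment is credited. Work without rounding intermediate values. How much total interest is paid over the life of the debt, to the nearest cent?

Monthly rate r = 13.9%/12 = 1.15833% = 0.0115833.
Payoff takes n = ⌈−ln(1 − rB₀/P)/ln(1+r)⌉ = ⌈30.494⌉ = 31 payments; the last is €138.93.
Total paid = 30·€280.40 + €138.93 = €8,550.93.
Total interest = total paid − principal = €8,550.93 − €7,169.00 = €1,381.93.

€1,381.93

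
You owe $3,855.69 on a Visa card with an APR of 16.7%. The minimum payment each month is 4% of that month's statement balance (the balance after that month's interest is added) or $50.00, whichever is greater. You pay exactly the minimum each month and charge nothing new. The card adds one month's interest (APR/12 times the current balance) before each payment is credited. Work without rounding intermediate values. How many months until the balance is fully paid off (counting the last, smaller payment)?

Monthly rate r = 16.7%/12 = 1.39167% = 0.0139167.
While 4% of the post-interest balance exceeds $50.00, each month B ← (B·(1+r))·(1 − 0.04), i.e. B shrinks by the factor (1+r)·0.96 = 0.97336.
This holds for months 1–43. Entering month 44 the balance is $1,207.43; 4% of the post-interest balance is now below $50.00, so the flat $50.00 minimum applies from here.
From month 44 a fixed $50.00 at rate r clears $1,207.43 in 30 more payments. Total: 43 + 30 = 73 months.

73 months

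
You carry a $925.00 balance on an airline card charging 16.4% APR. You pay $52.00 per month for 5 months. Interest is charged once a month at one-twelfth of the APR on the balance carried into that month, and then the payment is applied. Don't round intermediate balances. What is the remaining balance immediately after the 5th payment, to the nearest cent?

Monthly rate r = 16.4%/12 = 1.36667% = 0.0136667.
Each month: B ← B·(1+r) − $52.00.
Month 1: interest $12.64; balance after payment $885.64.
Month 2: interest $12.10; balance after payment $845.75.
Month 3: interest $11.56; balance after payment $805.30.
Month 4: interest $11.01; balance after payment $764.31.
Month 5: interest $10.45; balance after payment $722.76.

$722.76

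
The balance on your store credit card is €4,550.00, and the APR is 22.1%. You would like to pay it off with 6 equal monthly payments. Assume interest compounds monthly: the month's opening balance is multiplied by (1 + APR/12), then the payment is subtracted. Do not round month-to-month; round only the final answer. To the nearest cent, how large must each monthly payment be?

€807.96

Monthly rate r = 22.1%/12 = 1.84167% = 0.0184167.
Level-payment amortization: P = B₀·r / (1 − (1+r)^(−n)) = 4550.00·0.0184167 / (1 − 1.01842^(−6)).
Denominator 1 − (1+r)^(−6) = 0.103713177.
P = 83.7958 / 0.103713177 ≈ 807.96.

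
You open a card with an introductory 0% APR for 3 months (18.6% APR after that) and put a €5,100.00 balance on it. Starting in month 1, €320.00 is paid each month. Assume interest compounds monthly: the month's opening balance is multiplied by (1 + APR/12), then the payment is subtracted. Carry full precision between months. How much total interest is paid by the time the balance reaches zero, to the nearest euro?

Promo months 1–3 at r₀ = 0%/12 = 0; months 4+ at r₁ = 18.6%/12 = 0.0155.
After month 3 (no interest yet): B = €5,100.00 − 3·€320.00 = €4,140.00.
Then at r₁ with €320.00/mo: n₂ = −ln(1 − r₁·B/P)/ln(1+r₁) ≈ 14.55 → 15 more payments.
Total paid = 17·€320.00 + €176.88 = €5,616.88; interest = €5,616.88 − €5,100.00 = €516.88.

€517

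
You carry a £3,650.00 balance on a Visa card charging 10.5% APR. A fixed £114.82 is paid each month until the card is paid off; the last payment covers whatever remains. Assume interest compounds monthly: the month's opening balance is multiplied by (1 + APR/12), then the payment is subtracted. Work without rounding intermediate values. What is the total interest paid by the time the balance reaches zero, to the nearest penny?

Monthly rate r = 10.5%/12 = 0.875% = 0.00875.
Payoff takes n = ⌈−ln(1 − rB₀/P)/ln(1+r)⌉ = ⌈37.413⌉ = 38 payments; the last is £47.57.
Total paid = 37·£114.82 + £47.57 = £4,295.91.
Total interest = total paid − principal = £4,295.91 − £3,650.00 = £645.91.

£645.91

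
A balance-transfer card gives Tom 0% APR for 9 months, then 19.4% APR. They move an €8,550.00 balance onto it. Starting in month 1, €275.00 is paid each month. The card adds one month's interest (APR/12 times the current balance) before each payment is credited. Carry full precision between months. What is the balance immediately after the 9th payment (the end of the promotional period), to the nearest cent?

Promo months 1–9 at r₀ = 0%/12 = 0; months 10+ at r₁ = 19.4%/12 = 0.0161667.
After month 9 (no interest yet): B = €8,550.00 − 9·€275.00 = €6,075.00.

€6,075.00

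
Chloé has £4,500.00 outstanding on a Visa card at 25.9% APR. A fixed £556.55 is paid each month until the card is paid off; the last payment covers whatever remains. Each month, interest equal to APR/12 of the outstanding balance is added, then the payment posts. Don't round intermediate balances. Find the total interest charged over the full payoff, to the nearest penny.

£498.58

Monthly rate r = 25.9%/12 = 2.15833% = 0.0215833.
Payoff takes n = ⌈−ln(1 − rB₀/P)/ln(1+r)⌉ = ⌈8.981⌉ = 9 payments; the last is £546.18.
Total paid = 8·£556.55 + £546.18 = £4,998.58.
Total interest = total paid − principal = £4,998.58 − £4,500.00 = £498.58.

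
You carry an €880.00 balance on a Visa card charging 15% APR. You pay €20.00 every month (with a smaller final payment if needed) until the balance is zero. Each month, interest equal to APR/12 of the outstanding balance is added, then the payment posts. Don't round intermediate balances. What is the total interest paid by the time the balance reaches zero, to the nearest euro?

€406

Monthly rate r = 15%/12 = 1.25% = 0.0125.
Payoff takes n = ⌈−ln(1 − rB₀/P)/ln(1+r)⌉ = ⌈64.279⌉ = 65 payments; the last is €5.61.
Total paid = 64·€20.00 + €5.61 = €1,285.61.
Total interest = total paid − principal = €1,285.61 − €880.00 = €405.61.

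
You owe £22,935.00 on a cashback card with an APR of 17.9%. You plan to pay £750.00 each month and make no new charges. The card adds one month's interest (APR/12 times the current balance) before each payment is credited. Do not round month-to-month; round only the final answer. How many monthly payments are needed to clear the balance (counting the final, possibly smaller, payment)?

42 months

Monthly rate r = 17.9%/12 = 1.49167% = 0.0149167.
Recurrence: B ← B·(1+r) − £750.00.
Month 1: interest £342.11; balance after payment £22,527.11.
Month 2: interest £336.03; balance after payment £22,113.14.
Closed form: n = −ln(1 − rB₀/P)/ln(1+r) = −ln(0.54385)/ln(1.01492) ≈ 41.136, so the balance reaches zero during payment 42.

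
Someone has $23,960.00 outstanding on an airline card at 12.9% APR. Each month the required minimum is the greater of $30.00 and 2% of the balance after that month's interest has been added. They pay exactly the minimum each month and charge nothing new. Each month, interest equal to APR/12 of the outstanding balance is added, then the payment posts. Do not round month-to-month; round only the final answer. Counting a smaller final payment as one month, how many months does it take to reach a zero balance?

Monthly rate r = 12.9%/12 = 1.075% = 0.01075.
While 2% of the post-interest balance exceeds $30.00, each month B ← (B·(1+r))·(1 − 0.02), i.e. B shrinks by the factor (1+r)·0.98 = 0.99054.
This holds for months 1–293. Entering month 294 the balance is $1,476.88; 2% of the post-interest balance is now below $30.00, so the flat $30.00 minimum applies from here.
From month 294 a fixed $30.00 at rate r clears $1,476.88 in 71 more payments. Total: 293 + 71 = 364 months.

364 months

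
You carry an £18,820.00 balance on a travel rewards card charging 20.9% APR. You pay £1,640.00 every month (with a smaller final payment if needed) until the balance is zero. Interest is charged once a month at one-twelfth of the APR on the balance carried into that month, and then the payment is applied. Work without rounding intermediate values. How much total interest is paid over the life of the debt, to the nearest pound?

Monthly rate r = 20.9%/12 = 1.74167% = 0.0174167.
Payoff takes n = ⌈−ln(1 − rB₀/P)/ln(1+r)⌉ = ⌈12.914⌉ = 13 payments; the last is £1,499.56.
Total paid = 12·£1,640.00 + £1,499.56 = £21,179.56.
Total interest = total paid − principal = £21,179.56 − £18,820.00 = £2,359.56.

£2,360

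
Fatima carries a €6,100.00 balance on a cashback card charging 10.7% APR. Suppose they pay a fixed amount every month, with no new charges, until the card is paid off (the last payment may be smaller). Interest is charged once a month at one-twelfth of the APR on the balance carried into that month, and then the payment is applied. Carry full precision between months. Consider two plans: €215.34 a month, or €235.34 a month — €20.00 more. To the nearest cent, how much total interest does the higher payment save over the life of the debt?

€94.64

Monthly rate r = 10.7%/12 = 0.891667% = 0.00891667.
At €215.34/mo: n = ⌈−ln(1 − rB₀/P)/ln(1+r)⌉ = 33 payments (last €171.56); total interest = total paid − €6,100.00 = €962.44.
At €235.34/mo: 30 payments (last €142.94); total interest €867.80.
Interest saved = €962.44 − €867.80 = €94.64.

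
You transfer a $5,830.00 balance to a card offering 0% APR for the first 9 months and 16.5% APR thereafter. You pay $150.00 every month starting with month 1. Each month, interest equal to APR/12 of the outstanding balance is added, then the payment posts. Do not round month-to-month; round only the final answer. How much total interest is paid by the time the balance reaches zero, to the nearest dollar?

Promo months 1–9 at r₀ = 0%/12 = 0; months 10+ at r₁ = 16.5%/12 = 0.01375.
After month 9 (no interest yet): B = $5,830.00 − 9·$150.00 = $4,480.00.
Then at r₁ with $150.00/mo: n₂ = −ln(1 − r₁·B/P)/ln(1+r₁) ≈ 38.72 → 39 more payments.
Total paid = 47·$150.00 + $108.10 = $7,158.10; interest = $7,158.10 − $5,830.00 = $1,328.10.

$1,328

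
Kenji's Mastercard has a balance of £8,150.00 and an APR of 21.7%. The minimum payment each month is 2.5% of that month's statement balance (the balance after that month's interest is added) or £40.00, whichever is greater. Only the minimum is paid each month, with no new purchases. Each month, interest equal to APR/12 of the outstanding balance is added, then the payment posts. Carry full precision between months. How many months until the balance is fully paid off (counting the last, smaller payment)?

292 months

Monthly rate r = 21.7%/12 = 1.80833% = 0.0180833.
While 2.5% of the post-interest balance exceeds £40.00, each month B ← (B·(1+r))·(1 − 0.025), i.e. B shrinks by the factor (1+r)·0.975 = 0.99263.
This holds for months 1–223. Entering month 224 the balance is £1,566.28; 2.5% of the post-interest balance is now below £40.00, so the flat £40.00 minimum applies from here.
From month 224 a fixed £40.00 at rate r clears £1,566.28 in 69 more payments. Total: 223 + 69 = 292 months.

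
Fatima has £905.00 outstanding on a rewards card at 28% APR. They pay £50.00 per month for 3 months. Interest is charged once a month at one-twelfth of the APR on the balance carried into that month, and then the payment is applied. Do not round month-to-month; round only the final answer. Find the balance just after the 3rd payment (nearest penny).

£816.31

Monthly rate r = 28%/12 = 2.33333% = 0.0233333.
Each month: B ← B·(1+r) − £50.00.
Month 1: interest £21.12; balance after payment £876.12.
Month 2: interest £20.44; balance after payment £846.56.
Month 3: interest £19.75; balance after payment £816.31.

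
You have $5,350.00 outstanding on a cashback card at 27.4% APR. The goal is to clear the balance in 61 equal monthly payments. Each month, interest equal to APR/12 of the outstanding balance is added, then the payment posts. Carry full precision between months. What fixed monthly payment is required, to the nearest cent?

$163.38

Monthly rate r = 27.4%/12 = 2.28333% = 0.0228333.
Level-payment amortization: P = B₀·r / (1 − (1+r)^(−n)) = 5350.00·0.0228333 / (1 − 1.02283^(−61)).
Denominator 1 − (1+r)^(−61) = 0.747708422.
P = 122.158 / 0.747708422 ≈ 163.38.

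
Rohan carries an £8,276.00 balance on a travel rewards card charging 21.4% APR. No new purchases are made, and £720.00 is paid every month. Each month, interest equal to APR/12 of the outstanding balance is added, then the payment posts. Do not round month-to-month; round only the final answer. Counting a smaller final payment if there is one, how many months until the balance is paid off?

Monthly rate r = 21.4%/12 = 1.78333% = 0.0178333.
Recurrence: B ← B·(1+r) − £720.00.
Month 1: interest £147.59; balance after payment £7,703.59.
Month 2: interest £137.38; balance after payment £7,120.97.
Closed form: n = −ln(1 − rB₀/P)/ln(1+r) = −ln(0.79502)/ln(1.01783) ≈ 12.978, so the balance reaches zero during payment 13.

13 months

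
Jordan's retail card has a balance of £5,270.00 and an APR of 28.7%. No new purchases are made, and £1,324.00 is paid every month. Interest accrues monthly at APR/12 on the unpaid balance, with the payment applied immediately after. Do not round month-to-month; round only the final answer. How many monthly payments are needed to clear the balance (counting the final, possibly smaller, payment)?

5 months

Monthly rate r = 28.7%/12 = 2.39167% = 0.0239167.
Recurrence: B ← B·(1+r) − £1,324.00.
Month 1: interest £126.04; balance after payment £4,072.04.
Month 2: interest £97.39; balance after payment £2,845.43.
Month 3: interest £68.05; balance after payment £1,589.48.
Month 4: interest £38.02; balance after payment £303.50.
Month 5: interest £7.26; balance after payment £0.00.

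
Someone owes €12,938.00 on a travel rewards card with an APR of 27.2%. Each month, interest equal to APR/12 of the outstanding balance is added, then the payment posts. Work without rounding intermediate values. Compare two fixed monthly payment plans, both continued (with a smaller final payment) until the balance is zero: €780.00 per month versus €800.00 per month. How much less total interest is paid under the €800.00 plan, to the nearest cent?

€111.06

Monthly rate r = 27.2%/12 = 2.26667% = 0.0226667.
At €780.00/mo: n = ⌈−ln(1 − rB₀/P)/ln(1+r)⌉ = 22 payments (last €30.99); total interest = total paid − €12,938.00 = €3,472.99.
At €800.00/mo: 21 payments (last €299.93); total interest €3,361.93.
Interest saved = €3,472.99 − €3,361.93 = €111.06.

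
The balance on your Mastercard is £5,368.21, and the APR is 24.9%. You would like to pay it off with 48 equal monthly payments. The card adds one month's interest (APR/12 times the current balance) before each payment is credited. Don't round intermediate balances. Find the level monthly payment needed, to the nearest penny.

£177.70

Monthly rate r = 24.9%/12 = 2.075% = 0.02075.
Level-payment amortization: P = B₀·r / (1 − (1+r)^(−n)) = 5368.21·0.02075 / (1 − 1.02075^(−48)).
Denominator 1 − (1+r)^(−48) = 0.626862113.
P = 111.39 / 0.626862113 ≈ 177.70.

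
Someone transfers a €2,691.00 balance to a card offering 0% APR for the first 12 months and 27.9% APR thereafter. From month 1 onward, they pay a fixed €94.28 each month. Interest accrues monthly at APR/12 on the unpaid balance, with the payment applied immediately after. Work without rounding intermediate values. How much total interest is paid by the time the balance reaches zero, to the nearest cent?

€432.04

Promo months 1–12 at r₀ = 0%/12 = 0; months 13+ at r₁ = 27.9%/12 = 0.02325.
After month 12 (no interest yet): B = €2,691.00 − 12·€94.28 = €1,559.64.
Then at r₁ with €94.28/mo: n₂ = −ln(1 − r₁·B/P)/ln(1+r₁) ≈ 21.12 → 22 more payments.
Total paid = 33·€94.28 + €11.80 = €3,123.04; interest = €3,123.04 − €2,691.00 = €432.04.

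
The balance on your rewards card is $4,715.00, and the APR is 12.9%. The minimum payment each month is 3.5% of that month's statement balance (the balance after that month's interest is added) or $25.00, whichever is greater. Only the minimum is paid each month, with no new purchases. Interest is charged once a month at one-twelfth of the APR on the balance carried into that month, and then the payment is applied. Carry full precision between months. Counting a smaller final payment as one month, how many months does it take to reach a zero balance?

Monthly rate r = 12.9%/12 = 1.075% = 0.01075.
While 3.5% of the post-interest balance exceeds $25.00, each month B ← (B·(1+r))·(1 − 0.035), i.e. B shrinks by the factor (1+r)·0.965 = 0.97537.
This holds for months 1–77. Entering month 78 the balance is $691.28; 3.5% of the post-interest balance is now below $25.00, so the flat $25.00 minimum applies from here.
From month 78 a fixed $25.00 at rate r clears $691.28 in 33 more payments. Total: 77 + 33 = 110 months.

110 months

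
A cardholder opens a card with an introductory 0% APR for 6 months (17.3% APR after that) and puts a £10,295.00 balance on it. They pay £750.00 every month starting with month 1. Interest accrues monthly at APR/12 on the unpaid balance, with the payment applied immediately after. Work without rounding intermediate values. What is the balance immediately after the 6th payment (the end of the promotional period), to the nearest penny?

Promo months 1–6 at r₀ = 0%/12 = 0; months 7+ at r₁ = 17.3%/12 = 0.0144167.
After month 6 (no interest yet): B = £10,295.00 − 6·£750.00 = £5,795.00.

£5,795.00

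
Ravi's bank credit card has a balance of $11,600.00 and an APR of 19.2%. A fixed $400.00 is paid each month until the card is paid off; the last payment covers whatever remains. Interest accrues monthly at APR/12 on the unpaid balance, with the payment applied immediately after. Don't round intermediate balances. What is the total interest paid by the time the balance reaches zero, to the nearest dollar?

$4,116

Monthly rate r = 19.2%/12 = 1.6% = 0.016.
Payoff takes n = ⌈−ln(1 − rB₀/P)/ln(1+r)⌉ = ⌈39.287⌉ = 40 payments; the last is $115.57.
Total paid = 39·$400.00 + $115.57 = $15,715.57.
Total interest = total paid − principal = $15,715.57 − $11,600.00 = $4,115.57.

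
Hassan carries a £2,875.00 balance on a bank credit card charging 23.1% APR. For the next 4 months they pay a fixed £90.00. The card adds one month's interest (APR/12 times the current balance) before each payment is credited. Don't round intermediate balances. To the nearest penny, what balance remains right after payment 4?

£2,732.32

Monthly rate r = 23.1%/12 = 1.925% = 0.01925.
Each month: B ← B·(1+r) − £90.00.
Month 1: interest £55.34; balance after payment £2,840.34.
Month 2: interest £54.68; balance after payment £2,805.02.
Month 3: interest £54.00; balance after payment £2,769.02.
Month 4: interest £53.30; balance after payment £2,732.32.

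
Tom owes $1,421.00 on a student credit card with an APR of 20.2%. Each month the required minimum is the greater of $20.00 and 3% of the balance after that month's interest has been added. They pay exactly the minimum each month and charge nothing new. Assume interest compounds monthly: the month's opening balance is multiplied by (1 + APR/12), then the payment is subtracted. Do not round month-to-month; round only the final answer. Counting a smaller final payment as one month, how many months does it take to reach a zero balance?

105 months

Monthly rate r = 20.2%/12 = 1.68333% = 0.0168333.
While 3% of the post-interest balance exceeds $20.00, each month B ← (B·(1+r))·(1 − 0.03), i.e. B shrinks by the factor (1+r)·0.97 = 0.98633.
This holds for months 1–57. Entering month 58 the balance is $648.37; 3% of the post-interest balance is now below $20.00, so the flat $20.00 minimum applies from here.
From month 58 a fixed $20.00 at rate r clears $648.37 in 48 more payments. Total: 57 + 48 = 105 months.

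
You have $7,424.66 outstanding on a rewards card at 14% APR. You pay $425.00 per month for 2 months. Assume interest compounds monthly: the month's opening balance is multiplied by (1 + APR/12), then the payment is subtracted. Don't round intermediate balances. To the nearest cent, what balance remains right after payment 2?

Monthly rate r = 14%/12 = 1.16667% = 0.0116667.
Each month: B ← B·(1+r) − $425.00.
Month 1: interest $86.62; balance after payment $7,086.28.
Month 2: interest $82.67; balance after payment $6,743.95.

$6,743.95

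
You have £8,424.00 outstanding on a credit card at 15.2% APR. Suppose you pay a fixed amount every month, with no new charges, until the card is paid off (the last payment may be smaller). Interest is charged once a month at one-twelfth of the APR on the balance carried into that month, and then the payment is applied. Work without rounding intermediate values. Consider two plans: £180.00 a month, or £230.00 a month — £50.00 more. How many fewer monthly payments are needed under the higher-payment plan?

22 fewer payments

Monthly rate r = 15.2%/12 = 1.26667% = 0.0126667.
At £180.00/mo: n = ⌈−ln(1 − rB₀/P)/ln(1+r)⌉ = 72 payments (last £68.42); total interest = total paid − £8,424.00 = £4,424.42.
At £230.00/mo: 50 payments (last £123.20); total interest £2,969.20.
Payments saved = 72 − 50 = 22.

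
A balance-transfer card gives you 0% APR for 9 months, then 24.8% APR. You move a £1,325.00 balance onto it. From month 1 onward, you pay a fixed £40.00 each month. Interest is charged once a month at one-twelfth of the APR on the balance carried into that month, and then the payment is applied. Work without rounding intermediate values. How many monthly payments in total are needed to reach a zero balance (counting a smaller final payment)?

Promo months 1–9 at r₀ = 0%/12 = 0; months 10+ at r₁ = 24.8%/12 = 0.0206667.
After month 9 (no interest yet): B = £1,325.00 − 9·£40.00 = £965.00.
Then at r₁ with £40.00/mo: n₂ = −ln(1 − r₁·B/P)/ln(1+r₁) ≈ 33.75 → 34 more payments.

43 months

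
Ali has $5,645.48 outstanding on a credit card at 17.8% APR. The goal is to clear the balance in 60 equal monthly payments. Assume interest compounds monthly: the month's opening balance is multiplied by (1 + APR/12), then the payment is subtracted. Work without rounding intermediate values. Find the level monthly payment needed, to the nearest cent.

Monthly rate r = 17.8%/12 = 1.48333% = 0.0148333.
Level-payment amortization: P = B₀·r / (1 − (1+r)^(−n)) = 5645.48·0.0148333 / (1 − 1.01483^(−60)).
Denominator 1 − (1+r)^(−60) = 0.586651297.
P = 83.7413 / 0.586651297 ≈ 142.74.

$142.74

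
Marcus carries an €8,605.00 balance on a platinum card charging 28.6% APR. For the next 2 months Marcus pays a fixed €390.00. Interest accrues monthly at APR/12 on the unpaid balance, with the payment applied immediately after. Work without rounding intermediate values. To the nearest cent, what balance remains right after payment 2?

€8,230.76

Monthly rate r = 28.6%/12 = 2.38333% = 0.0238333.
Each month: B ← B·(1+r) − €390.00.
Month 1: interest €205.09; balance after payment €8,420.09.
Month 2: interest €200.68; balance after payment €8,230.76.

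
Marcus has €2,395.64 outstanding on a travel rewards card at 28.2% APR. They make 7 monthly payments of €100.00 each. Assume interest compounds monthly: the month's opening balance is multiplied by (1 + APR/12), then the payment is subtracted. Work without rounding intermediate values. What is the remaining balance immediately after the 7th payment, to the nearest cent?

€2,067.29

Monthly rate r = 28.2%/12 = 2.35% = 0.0235.
Each month: B ← B·(1+r) − €100.00.
Month 1: interest €56.30; balance after payment €2,351.94.
Month 2: interest €55.27; balance after payment €2,307.21.
Month 3: interest €54.22; balance after payment €2,261.43.
Month 4: interest €53.14; balance after payment €2,214.57.
Month 5: interest €52.04; balance after payment €2,166.61.
Month 6: interest €50.92; balance after payment €2,117.53.
Month 7: interest €49.76; balance after payment €2,067.29.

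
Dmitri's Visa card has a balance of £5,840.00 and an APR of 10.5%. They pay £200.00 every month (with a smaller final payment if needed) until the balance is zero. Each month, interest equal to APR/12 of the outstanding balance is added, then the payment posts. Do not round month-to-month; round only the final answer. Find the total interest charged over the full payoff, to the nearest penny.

Monthly rate r = 10.5%/12 = 0.875% = 0.00875.
Payoff takes n = ⌈−ln(1 − rB₀/P)/ln(1+r)⌉ = ⌈33.866⌉ = 34 payments; the last is £173.39.
Total paid = 33·£200.00 + £173.39 = £6,773.39.
Total interest = total paid − principal = £6,773.39 − £5,840.00 = £933.39.

£933.39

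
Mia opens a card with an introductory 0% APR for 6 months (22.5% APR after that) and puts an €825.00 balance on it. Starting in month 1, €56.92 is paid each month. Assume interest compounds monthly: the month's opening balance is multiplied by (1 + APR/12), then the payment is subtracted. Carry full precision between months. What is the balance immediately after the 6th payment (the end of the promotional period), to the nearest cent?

Promo months 1–6 at r₀ = 0%/12 = 0; months 7+ at r₁ = 22.5%/12 = 0.01875.
After month 6 (no interest yet): B = €825.00 − 6·€56.92 = €483.48.

€483.48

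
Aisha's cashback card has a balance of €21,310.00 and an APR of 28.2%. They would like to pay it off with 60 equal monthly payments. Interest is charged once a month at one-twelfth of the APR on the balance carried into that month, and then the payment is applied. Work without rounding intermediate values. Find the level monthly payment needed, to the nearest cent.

Monthly rate r = 28.2%/12 = 2.35% = 0.0235.
Level-payment amortization: P = B₀·r / (1 − (1+r)^(−n)) = 21310.00·0.0235 / (1 − 1.0235^(−60)).
Denominator 1 − (1+r)^(−60) = 0.751841486.
P = 500.785 / 0.751841486 ≈ 666.08.

€666.08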